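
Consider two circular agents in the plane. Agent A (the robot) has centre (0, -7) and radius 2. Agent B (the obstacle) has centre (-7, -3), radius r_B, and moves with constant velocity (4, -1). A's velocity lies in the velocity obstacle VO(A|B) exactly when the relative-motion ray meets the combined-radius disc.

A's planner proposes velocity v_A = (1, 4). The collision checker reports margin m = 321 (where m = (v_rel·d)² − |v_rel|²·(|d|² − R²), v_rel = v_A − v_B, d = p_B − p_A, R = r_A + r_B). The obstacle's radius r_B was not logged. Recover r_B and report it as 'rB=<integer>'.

m = 321
d = (-7, 4);  v_rel = (-3, 5),  |v_rel|² = 34
v_rel×d = (-3)·(4) − (5)·(-7) = 23
since m = R²·34 − 23²:  R² = (529 + 321) / 34 = 25
R = √25 = 5  ⇒  r_B = 5 − 2 = 3

rB=3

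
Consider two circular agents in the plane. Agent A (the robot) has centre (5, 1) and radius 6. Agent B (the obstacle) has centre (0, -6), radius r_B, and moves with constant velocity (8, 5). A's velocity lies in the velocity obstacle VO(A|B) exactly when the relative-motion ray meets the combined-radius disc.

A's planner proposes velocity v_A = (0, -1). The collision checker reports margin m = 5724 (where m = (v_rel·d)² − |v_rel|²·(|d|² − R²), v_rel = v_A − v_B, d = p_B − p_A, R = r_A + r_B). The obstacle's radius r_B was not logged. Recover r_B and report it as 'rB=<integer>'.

m = 5724
d = (-5, -7);  v_rel = (-8, -6),  |v_rel|² = 100
v_rel×d = (-8)·(-7) − (-6)·(-5) = 26
since m = R²·100 − 26²:  R² = (676 + 5724) / 100 = 64
R = √64 = 8  ⇒  r_B = 8 − 6 = 2

rB=2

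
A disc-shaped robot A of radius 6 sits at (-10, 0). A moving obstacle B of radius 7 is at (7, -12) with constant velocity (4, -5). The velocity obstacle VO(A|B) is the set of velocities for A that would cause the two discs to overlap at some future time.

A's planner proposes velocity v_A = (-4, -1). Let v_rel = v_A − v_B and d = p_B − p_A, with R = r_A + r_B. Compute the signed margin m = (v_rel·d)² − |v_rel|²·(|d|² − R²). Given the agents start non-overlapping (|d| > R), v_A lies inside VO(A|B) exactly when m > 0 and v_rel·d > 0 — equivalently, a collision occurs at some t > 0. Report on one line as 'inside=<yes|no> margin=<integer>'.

d = (17, -12),  |d|² = 433;  R = 6+7 = 13,  c = 433−13² = 264
v_rel = (-8, 4),  |v_rel|² = 80;  v_rel·d = (-8)·(17) + (4)·(-12) = -184
80·t² + 368·t + 264 = 0  ⇒  m = (-184)² − 80·264 = 12736
m = 12736 > 0,  v_rel·d = -184 < 0  ⇒  outside

inside=no margin=12736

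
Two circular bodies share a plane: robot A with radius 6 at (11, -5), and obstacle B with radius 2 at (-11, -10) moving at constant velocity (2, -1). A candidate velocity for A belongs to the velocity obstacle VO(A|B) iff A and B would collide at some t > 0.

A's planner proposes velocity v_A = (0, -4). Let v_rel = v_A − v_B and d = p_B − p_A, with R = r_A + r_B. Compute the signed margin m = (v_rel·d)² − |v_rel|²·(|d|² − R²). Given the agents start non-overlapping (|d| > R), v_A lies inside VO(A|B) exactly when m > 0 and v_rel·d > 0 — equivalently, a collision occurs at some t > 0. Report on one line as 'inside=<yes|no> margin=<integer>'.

d = (-22, -5),  |d|² = 509;  R = 6+2 = 8,  c = 509−8² = 445
v_rel = (-2, -3),  |v_rel|² = 13;  v_rel·d = (-2)·(-22) + (-3)·(-5) = 59
13·t² − 118·t + 445 = 0  ⇒  m = 59² − 13·445 = -2304
m = -2304 < 0,  v_rel·d = 59 > 0  ⇒  outside

inside=no margin=-2304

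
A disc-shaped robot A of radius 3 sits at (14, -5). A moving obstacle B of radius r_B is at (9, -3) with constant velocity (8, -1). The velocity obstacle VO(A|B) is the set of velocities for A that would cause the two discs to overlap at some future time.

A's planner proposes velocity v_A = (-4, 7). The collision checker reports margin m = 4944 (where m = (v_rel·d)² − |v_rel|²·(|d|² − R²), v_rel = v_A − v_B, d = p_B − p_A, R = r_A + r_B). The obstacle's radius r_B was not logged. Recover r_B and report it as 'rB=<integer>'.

m = 4944
d = (-5, 2);  v_rel = (-12, 8),  |v_rel|² = 208
v_rel×d = (-12)·(2) − (8)·(-5) = 16
since m = R²·208 − 16²:  R² = (256 + 4944) / 208 = 25
R = √25 = 5  ⇒  r_B = 5 − 3 = 2

rB=2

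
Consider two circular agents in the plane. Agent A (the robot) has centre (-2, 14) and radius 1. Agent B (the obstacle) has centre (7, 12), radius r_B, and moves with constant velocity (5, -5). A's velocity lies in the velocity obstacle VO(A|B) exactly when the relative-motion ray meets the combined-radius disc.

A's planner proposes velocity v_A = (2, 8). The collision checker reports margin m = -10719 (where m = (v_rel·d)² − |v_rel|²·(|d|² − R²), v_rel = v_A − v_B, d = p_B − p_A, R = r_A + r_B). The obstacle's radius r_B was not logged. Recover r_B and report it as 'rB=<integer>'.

m = -10719
d = (9, -2);  v_rel = (-3, 13),  |v_rel|² = 178
v_rel×d = (-3)·(-2) − (13)·(9) = -111
since m = R²·178 − (-111)²:  R² = (12321 + -10719) / 178 = 9
R = √9 = 3  ⇒  r_B = 3 − 1 = 2

rB=2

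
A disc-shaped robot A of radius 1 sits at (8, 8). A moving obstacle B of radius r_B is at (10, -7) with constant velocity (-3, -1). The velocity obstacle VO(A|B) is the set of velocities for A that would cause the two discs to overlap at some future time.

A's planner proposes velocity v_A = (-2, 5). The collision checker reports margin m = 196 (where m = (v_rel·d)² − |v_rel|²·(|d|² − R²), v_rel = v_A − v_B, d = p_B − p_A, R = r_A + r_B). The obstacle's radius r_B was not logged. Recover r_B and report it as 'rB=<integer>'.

m = 196
d = (2, -15);  v_rel = (1, 6),  |v_rel|² = 37
v_rel×d = (1)·(-15) − (6)·(2) = -27
since m = R²·37 − (-27)²:  R² = (729 + 196) / 37 = 25
R = √25 = 5  ⇒  r_B = 5 − 1 = 4

rB=4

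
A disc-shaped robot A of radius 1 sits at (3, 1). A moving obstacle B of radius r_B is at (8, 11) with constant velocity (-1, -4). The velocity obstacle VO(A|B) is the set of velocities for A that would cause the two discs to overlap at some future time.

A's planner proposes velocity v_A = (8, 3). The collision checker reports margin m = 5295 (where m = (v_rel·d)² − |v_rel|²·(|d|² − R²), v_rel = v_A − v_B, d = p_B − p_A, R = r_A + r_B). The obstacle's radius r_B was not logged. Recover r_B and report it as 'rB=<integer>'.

m = 5295
d = (5, 10);  v_rel = (9, 7),  |v_rel|² = 130
v_rel×d = (9)·(10) − (7)·(5) = 55
since m = R²·130 − 55²:  R² = (3025 + 5295) / 130 = 64
R = √64 = 8  ⇒  r_B = 8 − 1 = 7

rB=7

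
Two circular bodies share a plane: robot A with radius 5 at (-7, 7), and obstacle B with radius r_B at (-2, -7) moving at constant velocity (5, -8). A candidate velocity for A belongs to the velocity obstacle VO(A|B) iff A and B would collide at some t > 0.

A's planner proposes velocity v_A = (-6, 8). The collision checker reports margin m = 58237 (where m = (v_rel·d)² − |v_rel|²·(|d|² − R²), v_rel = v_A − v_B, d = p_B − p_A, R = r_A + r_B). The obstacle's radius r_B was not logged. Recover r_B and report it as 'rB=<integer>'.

m = 58237
d = (5, -14);  v_rel = (-11, 16),  |v_rel|² = 377
v_rel×d = (-11)·(-14) − (16)·(5) = 74
since m = R²·377 − 74²:  R² = (5476 + 58237) / 377 = 169
R = √169 = 13  ⇒  r_B = 13 − 5 = 8

rB=8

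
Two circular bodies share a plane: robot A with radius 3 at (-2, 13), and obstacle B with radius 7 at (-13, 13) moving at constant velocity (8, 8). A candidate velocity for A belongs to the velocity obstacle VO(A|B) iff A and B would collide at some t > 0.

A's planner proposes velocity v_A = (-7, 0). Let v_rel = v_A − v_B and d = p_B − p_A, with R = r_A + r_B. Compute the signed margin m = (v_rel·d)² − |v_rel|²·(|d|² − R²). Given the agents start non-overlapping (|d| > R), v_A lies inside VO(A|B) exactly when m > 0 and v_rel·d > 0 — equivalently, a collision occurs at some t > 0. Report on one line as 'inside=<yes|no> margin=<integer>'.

d = (-11, 0),  |d|² = 121;  R = 3+7 = 10,  c = 121−10² = 21
v_rel = (-15, -8),  |v_rel|² = 289;  v_rel·d = (-15)·(-11) + (-8)·(0) = 165
289·t² − 330·t + 21 = 0  ⇒  m = 165² − 289·21 = 21156
m = 21156 > 0,  v_rel·d = 165 > 0  ⇒  inside

inside=yes margin=21156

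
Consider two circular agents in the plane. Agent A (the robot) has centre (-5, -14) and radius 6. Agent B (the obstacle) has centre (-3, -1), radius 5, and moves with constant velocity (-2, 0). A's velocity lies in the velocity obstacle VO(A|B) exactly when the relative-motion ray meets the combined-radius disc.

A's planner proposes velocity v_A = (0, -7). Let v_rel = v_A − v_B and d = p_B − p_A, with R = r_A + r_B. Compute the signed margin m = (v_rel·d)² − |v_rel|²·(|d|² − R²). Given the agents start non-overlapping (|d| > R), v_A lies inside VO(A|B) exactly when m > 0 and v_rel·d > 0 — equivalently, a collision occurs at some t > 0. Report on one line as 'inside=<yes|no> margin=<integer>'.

d = (2, 13),  |d|² = 173;  R = 6+5 = 11,  c = 173−11² = 52
v_rel = (2, -7),  |v_rel|² = 53;  v_rel·d = (2)·(2) + (-7)·(13) = -87
53·t² + 174·t + 52 = 0  ⇒  m = (-87)² − 53·52 = 4813
m = 4813 > 0,  v_rel·d = -87 < 0  ⇒  outside

inside=no margin=4813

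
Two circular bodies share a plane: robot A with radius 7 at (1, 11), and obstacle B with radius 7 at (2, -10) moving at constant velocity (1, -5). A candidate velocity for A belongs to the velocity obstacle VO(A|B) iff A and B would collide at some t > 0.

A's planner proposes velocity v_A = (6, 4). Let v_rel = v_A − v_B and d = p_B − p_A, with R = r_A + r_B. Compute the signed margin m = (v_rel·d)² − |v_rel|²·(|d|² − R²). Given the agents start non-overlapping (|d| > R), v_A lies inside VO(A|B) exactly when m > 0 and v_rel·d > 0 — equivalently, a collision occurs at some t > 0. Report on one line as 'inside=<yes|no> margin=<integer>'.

d = (1, -21),  |d|² = 442;  R = 7+7 = 14,  c = 442−14² = 246
v_rel = (5, 9),  |v_rel|² = 106;  v_rel·d = (5)·(1) + (9)·(-21) = -184
106·t² + 368·t + 246 = 0  ⇒  m = (-184)² − 106·246 = 7780
m = 7780 > 0,  v_rel·d = -184 < 0  ⇒  outside

inside=no margin=7780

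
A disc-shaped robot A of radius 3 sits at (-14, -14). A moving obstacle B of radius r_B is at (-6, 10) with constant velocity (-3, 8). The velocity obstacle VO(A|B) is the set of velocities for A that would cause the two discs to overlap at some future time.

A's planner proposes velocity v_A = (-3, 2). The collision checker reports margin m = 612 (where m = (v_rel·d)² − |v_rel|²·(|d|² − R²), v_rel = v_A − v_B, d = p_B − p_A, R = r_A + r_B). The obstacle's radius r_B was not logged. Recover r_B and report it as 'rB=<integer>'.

m = 612
d = (8, 24);  v_rel = (0, -6),  |v_rel|² = 36
v_rel×d = (0)·(24) − (-6)·(8) = 48
since m = R²·36 − 48²:  R² = (2304 + 612) / 36 = 81
R = √81 = 9  ⇒  r_B = 9 − 3 = 6

rB=6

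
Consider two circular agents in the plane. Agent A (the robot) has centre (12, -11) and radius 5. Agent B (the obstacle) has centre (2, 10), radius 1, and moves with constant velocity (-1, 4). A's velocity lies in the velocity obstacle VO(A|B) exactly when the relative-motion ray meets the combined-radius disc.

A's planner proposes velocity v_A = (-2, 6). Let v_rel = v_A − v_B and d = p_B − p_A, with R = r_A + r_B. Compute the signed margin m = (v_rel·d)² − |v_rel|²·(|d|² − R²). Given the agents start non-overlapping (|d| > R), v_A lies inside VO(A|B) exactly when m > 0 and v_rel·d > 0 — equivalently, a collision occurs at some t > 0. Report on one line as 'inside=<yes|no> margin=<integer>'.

d = (-10, 21),  |d|² = 541;  R = 5+1 = 6,  c = 541−6² = 505
v_rel = (-1, 2),  |v_rel|² = 5;  v_rel·d = (-1)·(-10) + (2)·(21) = 52
5·t² − 104·t + 505 = 0  ⇒  m = 52² − 5·505 = 179
m = 179 > 0,  v_rel·d = 52 > 0  ⇒  inside

inside=yes margin=179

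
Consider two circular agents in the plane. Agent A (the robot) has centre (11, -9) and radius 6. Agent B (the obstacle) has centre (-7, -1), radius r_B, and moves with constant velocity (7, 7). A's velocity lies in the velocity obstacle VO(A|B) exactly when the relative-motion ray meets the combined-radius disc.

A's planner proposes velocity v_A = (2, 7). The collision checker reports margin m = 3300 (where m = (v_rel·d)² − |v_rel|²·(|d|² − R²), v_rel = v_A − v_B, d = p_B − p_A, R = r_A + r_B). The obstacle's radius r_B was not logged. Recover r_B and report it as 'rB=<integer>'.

m = 3300
d = (-18, 8);  v_rel = (-5, 0),  |v_rel|² = 25
v_rel×d = (-5)·(8) − (0)·(-18) = -40
since m = R²·25 − (-40)²:  R² = (1600 + 3300) / 25 = 196
R = √196 = 14  ⇒  r_B = 14 − 6 = 8

rB=8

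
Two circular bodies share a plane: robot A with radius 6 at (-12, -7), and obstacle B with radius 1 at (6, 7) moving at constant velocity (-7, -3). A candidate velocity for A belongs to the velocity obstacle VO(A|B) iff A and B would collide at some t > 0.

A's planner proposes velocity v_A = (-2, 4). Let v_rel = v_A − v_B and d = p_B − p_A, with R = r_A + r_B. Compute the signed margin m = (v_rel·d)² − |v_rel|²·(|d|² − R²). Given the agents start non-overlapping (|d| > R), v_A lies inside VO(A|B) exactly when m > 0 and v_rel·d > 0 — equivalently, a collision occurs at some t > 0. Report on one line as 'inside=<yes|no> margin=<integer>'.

d = (18, 14),  |d|² = 520;  R = 6+1 = 7,  c = 520−7² = 471
v_rel = (5, 7),  |v_rel|² = 74;  v_rel·d = (5)·(18) + (7)·(14) = 188
74·t² − 376·t + 471 = 0  ⇒  m = 188² − 74·471 = 490
m = 490 > 0,  v_rel·d = 188 > 0  ⇒  inside

inside=yes margin=490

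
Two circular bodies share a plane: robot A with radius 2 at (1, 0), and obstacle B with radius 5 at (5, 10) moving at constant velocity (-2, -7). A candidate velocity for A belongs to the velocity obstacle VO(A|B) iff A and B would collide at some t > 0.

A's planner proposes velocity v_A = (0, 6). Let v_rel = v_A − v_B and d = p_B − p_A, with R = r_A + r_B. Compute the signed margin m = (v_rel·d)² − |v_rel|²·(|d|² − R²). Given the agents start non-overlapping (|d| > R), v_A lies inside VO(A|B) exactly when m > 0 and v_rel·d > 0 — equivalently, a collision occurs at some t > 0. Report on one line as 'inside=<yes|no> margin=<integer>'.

d = (4, 10),  |d|² = 116;  R = 2+5 = 7,  c = 116−7² = 67
v_rel = (2, 13),  |v_rel|² = 173;  v_rel·d = (2)·(4) + (13)·(10) = 138
173·t² − 276·t + 67 = 0  ⇒  m = 138² − 173·67 = 7453
m = 7453 > 0,  v_rel·d = 138 > 0  ⇒  inside

inside=yes margin=7453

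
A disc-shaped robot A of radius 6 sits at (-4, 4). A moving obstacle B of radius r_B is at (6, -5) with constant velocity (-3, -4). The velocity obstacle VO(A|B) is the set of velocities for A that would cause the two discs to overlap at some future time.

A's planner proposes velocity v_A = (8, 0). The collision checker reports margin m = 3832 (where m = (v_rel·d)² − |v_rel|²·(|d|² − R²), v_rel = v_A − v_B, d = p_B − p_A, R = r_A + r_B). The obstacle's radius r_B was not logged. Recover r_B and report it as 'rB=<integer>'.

m = 3832
d = (10, -9);  v_rel = (11, 4),  |v_rel|² = 137
v_rel×d = (11)·(-9) − (4)·(10) = -139
since m = R²·137 − (-139)²:  R² = (19321 + 3832) / 137 = 169
R = √169 = 13  ⇒  r_B = 13 − 6 = 7

rB=7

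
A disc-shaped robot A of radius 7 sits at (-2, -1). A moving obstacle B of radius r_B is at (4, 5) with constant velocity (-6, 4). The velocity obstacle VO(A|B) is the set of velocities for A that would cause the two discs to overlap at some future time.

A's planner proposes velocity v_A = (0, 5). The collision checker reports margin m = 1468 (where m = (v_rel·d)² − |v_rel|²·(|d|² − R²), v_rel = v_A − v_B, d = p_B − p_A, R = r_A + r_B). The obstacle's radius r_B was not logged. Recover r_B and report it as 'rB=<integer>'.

m = 1468
d = (6, 6);  v_rel = (6, 1),  |v_rel|² = 37
v_rel×d = (6)·(6) − (1)·(6) = 30
since m = R²·37 − 30²:  R² = (900 + 1468) / 37 = 64
R = √64 = 8  ⇒  r_B = 8 − 7 = 1

rB=1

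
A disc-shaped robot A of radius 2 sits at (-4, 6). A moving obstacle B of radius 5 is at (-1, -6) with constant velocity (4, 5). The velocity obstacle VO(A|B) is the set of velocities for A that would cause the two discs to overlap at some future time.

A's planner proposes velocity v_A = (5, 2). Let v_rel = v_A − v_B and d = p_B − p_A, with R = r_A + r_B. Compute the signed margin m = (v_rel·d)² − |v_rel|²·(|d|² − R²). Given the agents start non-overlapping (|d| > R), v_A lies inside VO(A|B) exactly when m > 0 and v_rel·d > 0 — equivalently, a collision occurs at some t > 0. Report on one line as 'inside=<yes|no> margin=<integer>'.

d = (3, -12),  |d|² = 153;  R = 2+5 = 7,  c = 153−7² = 104
v_rel = (1, -3),  |v_rel|² = 10;  v_rel·d = (1)·(3) + (-3)·(-12) = 39
10·t² − 78·t + 104 = 0  ⇒  m = 39² − 10·104 = 481
m = 481 > 0,  v_rel·d = 39 > 0  ⇒  inside

inside=yes margin=481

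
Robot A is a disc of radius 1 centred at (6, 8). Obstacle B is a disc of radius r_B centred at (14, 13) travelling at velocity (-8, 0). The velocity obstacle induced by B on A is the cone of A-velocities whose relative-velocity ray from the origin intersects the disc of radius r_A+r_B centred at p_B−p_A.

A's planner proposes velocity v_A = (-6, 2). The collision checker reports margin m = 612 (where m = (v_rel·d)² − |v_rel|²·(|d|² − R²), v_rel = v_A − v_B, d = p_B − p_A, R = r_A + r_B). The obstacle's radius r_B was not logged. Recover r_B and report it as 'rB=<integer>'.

m = 612
d = (8, 5);  v_rel = (2, 2),  |v_rel|² = 8
v_rel×d = (2)·(5) − (2)·(8) = -6
since m = R²·8 − (-6)²:  R² = (36 + 612) / 8 = 81
R = √81 = 9  ⇒  r_B = 9 − 1 = 8

rB=8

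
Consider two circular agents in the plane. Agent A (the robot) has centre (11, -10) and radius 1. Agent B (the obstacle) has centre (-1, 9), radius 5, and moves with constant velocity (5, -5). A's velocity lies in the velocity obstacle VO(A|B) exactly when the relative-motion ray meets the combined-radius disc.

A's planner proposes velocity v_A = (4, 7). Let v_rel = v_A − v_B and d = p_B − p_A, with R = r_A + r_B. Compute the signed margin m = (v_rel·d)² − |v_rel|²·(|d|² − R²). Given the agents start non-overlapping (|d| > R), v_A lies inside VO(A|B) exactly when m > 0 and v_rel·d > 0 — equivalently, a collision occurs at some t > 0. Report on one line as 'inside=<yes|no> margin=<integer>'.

d = (-12, 19),  |d|² = 505;  R = 1+5 = 6,  c = 505−6² = 469
v_rel = (-1, 12),  |v_rel|² = 145;  v_rel·d = (-1)·(-12) + (12)·(19) = 240
145·t² − 480·t + 469 = 0  ⇒  m = 240² − 145·469 = -10405
m = -10405 < 0,  v_rel·d = 240 > 0  ⇒  outside

inside=no margin=-10405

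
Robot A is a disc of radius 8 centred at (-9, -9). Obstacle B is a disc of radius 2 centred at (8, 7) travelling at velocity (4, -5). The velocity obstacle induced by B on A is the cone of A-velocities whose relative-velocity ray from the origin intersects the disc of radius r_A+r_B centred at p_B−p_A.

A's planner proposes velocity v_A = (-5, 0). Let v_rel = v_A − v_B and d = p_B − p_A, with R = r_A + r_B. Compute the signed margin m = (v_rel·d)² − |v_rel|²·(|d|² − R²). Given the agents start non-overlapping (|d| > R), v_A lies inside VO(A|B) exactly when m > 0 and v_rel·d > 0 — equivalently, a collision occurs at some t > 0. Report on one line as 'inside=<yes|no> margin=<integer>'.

d = (17, 16),  |d|² = 545;  R = 8+2 = 10,  c = 545−10² = 445
v_rel = (-9, 5),  |v_rel|² = 106;  v_rel·d = (-9)·(17) + (5)·(16) = -73
106·t² + 146·t + 445 = 0  ⇒  m = (-73)² − 106·445 = -41841
m = -41841 < 0,  v_rel·d = -73 < 0  ⇒  outside

inside=no margin=-41841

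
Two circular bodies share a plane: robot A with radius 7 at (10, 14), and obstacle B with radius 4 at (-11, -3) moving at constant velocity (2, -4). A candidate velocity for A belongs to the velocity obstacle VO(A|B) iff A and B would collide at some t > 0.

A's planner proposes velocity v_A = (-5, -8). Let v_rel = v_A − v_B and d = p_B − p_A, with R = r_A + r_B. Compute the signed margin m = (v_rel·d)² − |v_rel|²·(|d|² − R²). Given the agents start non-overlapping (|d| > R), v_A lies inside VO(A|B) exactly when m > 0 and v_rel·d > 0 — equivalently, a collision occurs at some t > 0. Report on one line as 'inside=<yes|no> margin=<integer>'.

d = (-21, -17),  |d|² = 730;  R = 7+4 = 11,  c = 730−11² = 609
v_rel = (-7, -4),  |v_rel|² = 65;  v_rel·d = (-7)·(-21) + (-4)·(-17) = 215
65·t² − 430·t + 609 = 0  ⇒  m = 215² − 65·609 = 6640
m = 6640 > 0,  v_rel·d = 215 > 0  ⇒  inside

inside=yes margin=6640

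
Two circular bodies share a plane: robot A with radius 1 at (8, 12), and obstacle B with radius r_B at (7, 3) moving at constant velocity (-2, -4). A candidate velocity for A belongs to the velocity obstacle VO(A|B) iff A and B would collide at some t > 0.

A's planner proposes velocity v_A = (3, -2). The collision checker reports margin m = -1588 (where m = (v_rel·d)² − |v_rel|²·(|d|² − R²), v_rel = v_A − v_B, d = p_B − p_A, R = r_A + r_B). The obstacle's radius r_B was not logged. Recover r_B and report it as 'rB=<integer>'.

m = -1588
d = (-1, -9);  v_rel = (5, 2),  |v_rel|² = 29
v_rel×d = (5)·(-9) − (2)·(-1) = -43
since m = R²·29 − (-43)²:  R² = (1849 + -1588) / 29 = 9
R = √9 = 3  ⇒  r_B = 3 − 1 = 2

rB=2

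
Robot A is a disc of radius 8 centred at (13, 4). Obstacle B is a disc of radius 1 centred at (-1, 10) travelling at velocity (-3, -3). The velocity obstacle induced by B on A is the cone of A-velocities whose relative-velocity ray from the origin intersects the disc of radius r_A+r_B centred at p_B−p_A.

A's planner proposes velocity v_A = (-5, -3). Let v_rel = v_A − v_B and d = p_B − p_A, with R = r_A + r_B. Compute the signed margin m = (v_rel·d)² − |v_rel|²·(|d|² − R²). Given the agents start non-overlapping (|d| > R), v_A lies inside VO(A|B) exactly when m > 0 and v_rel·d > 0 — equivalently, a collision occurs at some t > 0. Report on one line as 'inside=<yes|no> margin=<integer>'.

d = (-14, 6),  |d|² = 232;  R = 8+1 = 9,  c = 232−9² = 151
v_rel = (-2, 0),  |v_rel|² = 4;  v_rel·d = (-2)·(-14) + (0)·(6) = 28
4·t² − 56·t + 151 = 0  ⇒  m = 28² − 4·151 = 180
m = 180 > 0,  v_rel·d = 28 > 0  ⇒  inside

inside=yes margin=180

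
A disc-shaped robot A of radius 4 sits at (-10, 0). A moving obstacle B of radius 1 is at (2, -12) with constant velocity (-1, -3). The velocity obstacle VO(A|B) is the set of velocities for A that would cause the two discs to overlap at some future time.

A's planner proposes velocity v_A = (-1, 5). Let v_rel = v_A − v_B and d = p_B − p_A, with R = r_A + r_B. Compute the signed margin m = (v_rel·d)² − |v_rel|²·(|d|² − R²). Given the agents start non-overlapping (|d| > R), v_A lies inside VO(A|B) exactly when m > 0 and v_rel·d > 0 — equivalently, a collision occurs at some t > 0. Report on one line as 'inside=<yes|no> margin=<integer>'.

d = (12, -12),  |d|² = 288;  R = 4+1 = 5,  c = 288−5² = 263
v_rel = (0, 8),  |v_rel|² = 64;  v_rel·d = (0)·(12) + (8)·(-12) = -96
64·t² + 192·t + 263 = 0  ⇒  m = (-96)² − 64·263 = -7616
m = -7616 < 0,  v_rel·d = -96 < 0  ⇒  outside

inside=no margin=-7616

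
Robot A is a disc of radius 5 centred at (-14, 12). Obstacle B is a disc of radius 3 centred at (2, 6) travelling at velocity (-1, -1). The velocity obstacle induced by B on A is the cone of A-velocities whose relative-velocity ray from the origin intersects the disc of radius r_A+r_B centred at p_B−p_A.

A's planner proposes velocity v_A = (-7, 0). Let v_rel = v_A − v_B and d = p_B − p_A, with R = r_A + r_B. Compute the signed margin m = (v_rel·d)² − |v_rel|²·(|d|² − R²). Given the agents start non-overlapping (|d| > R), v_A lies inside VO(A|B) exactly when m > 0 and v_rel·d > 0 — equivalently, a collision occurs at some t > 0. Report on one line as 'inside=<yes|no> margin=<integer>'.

d = (16, -6),  |d|² = 292;  R = 5+3 = 8,  c = 292−8² = 228
v_rel = (-6, 1),  |v_rel|² = 37;  v_rel·d = (-6)·(16) + (1)·(-6) = -102
37·t² + 204·t + 228 = 0  ⇒  m = (-102)² − 37·228 = 1968
m = 1968 > 0,  v_rel·d = -102 < 0  ⇒  outside

inside=no margin=1968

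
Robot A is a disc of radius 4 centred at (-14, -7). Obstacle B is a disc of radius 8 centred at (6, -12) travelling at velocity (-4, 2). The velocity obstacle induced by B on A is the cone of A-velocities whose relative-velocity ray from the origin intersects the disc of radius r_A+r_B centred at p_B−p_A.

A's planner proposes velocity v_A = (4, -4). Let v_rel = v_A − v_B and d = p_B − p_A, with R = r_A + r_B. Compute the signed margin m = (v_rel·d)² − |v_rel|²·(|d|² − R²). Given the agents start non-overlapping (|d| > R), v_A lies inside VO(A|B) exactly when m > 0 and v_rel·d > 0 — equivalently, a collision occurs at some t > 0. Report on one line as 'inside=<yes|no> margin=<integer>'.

d = (20, -5),  |d|² = 425;  R = 4+8 = 12,  c = 425−12² = 281
v_rel = (8, -6),  |v_rel|² = 100;  v_rel·d = (8)·(20) + (-6)·(-5) = 190
100·t² − 380·t + 281 = 0  ⇒  m = 190² − 100·281 = 8000
m = 8000 > 0,  v_rel·d = 190 > 0  ⇒  inside

inside=yes margin=8000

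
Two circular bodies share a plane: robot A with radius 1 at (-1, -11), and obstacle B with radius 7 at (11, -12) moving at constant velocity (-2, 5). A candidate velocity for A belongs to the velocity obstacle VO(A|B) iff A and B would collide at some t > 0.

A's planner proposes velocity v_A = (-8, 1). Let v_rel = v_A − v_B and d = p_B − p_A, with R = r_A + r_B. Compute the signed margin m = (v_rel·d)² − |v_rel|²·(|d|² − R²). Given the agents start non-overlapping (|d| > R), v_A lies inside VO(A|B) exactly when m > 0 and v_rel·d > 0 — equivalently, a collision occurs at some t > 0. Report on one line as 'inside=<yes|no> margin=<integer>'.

d = (12, -1),  |d|² = 145;  R = 1+7 = 8,  c = 145−8² = 81
v_rel = (-6, -4),  |v_rel|² = 52;  v_rel·d = (-6)·(12) + (-4)·(-1) = -68
52·t² + 136·t + 81 = 0  ⇒  m = (-68)² − 52·81 = 412
m = 412 > 0,  v_rel·d = -68 < 0  ⇒  outside

inside=no margin=412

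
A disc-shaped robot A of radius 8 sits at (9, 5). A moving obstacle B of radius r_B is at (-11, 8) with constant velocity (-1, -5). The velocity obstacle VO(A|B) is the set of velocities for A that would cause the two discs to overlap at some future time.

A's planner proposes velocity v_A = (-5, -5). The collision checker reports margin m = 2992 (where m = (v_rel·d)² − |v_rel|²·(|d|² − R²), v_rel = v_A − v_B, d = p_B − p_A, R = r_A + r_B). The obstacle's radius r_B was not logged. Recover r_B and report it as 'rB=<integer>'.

m = 2992
d = (-20, 3);  v_rel = (-4, 0),  |v_rel|² = 16
v_rel×d = (-4)·(3) − (0)·(-20) = -12
since m = R²·16 − (-12)²:  R² = (144 + 2992) / 16 = 196
R = √196 = 14  ⇒  r_B = 14 − 8 = 6

rB=6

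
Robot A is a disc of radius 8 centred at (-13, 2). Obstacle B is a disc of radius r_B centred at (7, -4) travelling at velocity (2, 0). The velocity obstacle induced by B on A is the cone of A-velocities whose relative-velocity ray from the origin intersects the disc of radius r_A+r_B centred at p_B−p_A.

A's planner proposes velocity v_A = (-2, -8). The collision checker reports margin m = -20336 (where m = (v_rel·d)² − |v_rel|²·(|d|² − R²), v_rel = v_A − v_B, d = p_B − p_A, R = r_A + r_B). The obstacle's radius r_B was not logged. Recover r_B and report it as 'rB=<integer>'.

m = -20336
d = (20, -6);  v_rel = (-4, -8),  |v_rel|² = 80
v_rel×d = (-4)·(-6) − (-8)·(20) = 184
since m = R²·80 − 184²:  R² = (33856 + -20336) / 80 = 169
R = √169 = 13  ⇒  r_B = 13 − 8 = 5

rB=5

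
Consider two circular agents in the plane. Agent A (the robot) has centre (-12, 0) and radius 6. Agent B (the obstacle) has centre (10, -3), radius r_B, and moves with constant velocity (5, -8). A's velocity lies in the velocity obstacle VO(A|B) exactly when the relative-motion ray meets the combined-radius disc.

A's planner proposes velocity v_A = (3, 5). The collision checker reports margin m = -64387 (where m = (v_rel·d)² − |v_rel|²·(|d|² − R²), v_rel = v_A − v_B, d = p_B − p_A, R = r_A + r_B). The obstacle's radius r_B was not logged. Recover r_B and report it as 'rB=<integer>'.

m = -64387
d = (22, -3);  v_rel = (-2, 13),  |v_rel|² = 173
v_rel×d = (-2)·(-3) − (13)·(22) = -280
since m = R²·173 − (-280)²:  R² = (78400 + -64387) / 173 = 81
R = √81 = 9  ⇒  r_B = 9 − 6 = 3

rB=3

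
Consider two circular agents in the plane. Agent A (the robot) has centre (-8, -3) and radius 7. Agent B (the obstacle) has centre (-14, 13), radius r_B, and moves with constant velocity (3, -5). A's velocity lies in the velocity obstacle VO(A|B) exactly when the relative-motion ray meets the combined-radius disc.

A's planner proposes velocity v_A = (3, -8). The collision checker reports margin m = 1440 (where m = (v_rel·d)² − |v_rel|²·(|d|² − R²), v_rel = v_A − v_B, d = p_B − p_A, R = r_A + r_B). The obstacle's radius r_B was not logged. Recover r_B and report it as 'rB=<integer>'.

m = 1440
d = (-6, 16);  v_rel = (0, -3),  |v_rel|² = 9
v_rel×d = (0)·(16) − (-3)·(-6) = -18
since m = R²·9 − (-18)²:  R² = (324 + 1440) / 9 = 196
R = √196 = 14  ⇒  r_B = 14 − 7 = 7

rB=7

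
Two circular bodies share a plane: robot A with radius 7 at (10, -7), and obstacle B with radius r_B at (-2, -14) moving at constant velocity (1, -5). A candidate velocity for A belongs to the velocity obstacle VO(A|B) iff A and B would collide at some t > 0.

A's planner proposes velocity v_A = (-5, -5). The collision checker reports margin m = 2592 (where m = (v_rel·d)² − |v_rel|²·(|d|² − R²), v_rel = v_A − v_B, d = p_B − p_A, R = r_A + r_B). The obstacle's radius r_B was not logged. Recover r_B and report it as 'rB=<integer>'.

m = 2592
d = (-12, -7);  v_rel = (-6, 0),  |v_rel|² = 36
v_rel×d = (-6)·(-7) − (0)·(-12) = 42
since m = R²·36 − 42²:  R² = (1764 + 2592) / 36 = 121
R = √121 = 11  ⇒  r_B = 11 − 7 = 4

rB=4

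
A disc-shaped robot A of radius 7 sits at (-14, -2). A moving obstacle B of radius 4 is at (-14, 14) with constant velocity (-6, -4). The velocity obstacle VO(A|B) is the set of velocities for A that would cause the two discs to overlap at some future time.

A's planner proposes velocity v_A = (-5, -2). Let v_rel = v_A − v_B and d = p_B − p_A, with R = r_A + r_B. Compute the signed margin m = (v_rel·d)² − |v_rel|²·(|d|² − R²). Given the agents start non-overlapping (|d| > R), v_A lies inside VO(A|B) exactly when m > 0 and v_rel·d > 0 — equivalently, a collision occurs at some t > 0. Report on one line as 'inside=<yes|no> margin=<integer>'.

d = (0, 16),  |d|² = 256;  R = 7+4 = 11,  c = 256−11² = 135
v_rel = (1, 2),  |v_rel|² = 5;  v_rel·d = (1)·(0) + (2)·(16) = 32
5·t² − 64·t + 135 = 0  ⇒  m = 32² − 5·135 = 349
m = 349 > 0,  v_rel·d = 32 > 0  ⇒  inside

inside=yes margin=349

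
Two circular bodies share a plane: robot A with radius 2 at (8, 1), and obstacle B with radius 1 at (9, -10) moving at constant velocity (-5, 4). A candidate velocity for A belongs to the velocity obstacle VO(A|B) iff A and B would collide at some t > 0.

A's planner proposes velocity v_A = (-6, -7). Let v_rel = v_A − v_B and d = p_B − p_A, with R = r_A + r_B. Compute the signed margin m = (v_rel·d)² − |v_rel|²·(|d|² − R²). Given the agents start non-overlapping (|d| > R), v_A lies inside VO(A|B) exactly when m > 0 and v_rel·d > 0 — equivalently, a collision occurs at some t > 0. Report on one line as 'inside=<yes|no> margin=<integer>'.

d = (1, -11),  |d|² = 122;  R = 2+1 = 3,  c = 122−3² = 113
v_rel = (-1, -11),  |v_rel|² = 122;  v_rel·d = (-1)·(1) + (-11)·(-11) = 120
122·t² − 240·t + 113 = 0  ⇒  m = 120² − 122·113 = 614
m = 614 > 0,  v_rel·d = 120 > 0  ⇒  inside

inside=yes margin=614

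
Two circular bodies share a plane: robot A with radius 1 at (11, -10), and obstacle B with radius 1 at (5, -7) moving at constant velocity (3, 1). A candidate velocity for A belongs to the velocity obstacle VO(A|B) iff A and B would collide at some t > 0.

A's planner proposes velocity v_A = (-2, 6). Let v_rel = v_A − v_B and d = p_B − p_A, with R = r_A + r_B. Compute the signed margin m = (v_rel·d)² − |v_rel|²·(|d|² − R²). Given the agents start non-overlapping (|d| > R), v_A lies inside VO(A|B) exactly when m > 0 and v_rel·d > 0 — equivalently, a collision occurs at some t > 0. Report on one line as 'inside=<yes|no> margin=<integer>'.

d = (-6, 3),  |d|² = 45;  R = 1+1 = 2,  c = 45−2² = 41
v_rel = (-5, 5),  |v_rel|² = 50;  v_rel·d = (-5)·(-6) + (5)·(3) = 45
50·t² − 90·t + 41 = 0  ⇒  m = 45² − 50·41 = -25
m = -25 < 0,  v_rel·d = 45 > 0  ⇒  outside

inside=no margin=-25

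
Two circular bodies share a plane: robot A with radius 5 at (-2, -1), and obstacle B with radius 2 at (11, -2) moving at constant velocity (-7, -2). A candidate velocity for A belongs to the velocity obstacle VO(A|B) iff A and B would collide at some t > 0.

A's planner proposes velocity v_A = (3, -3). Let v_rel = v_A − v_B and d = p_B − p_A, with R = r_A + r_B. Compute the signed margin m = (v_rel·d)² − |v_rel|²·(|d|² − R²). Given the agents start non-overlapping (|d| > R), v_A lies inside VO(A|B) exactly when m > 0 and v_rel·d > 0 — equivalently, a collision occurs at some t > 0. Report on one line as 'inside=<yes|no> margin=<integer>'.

d = (13, -1),  |d|² = 170;  R = 5+2 = 7,  c = 170−7² = 121
v_rel = (10, -1),  |v_rel|² = 101;  v_rel·d = (10)·(13) + (-1)·(-1) = 131
101·t² − 262·t + 121 = 0  ⇒  m = 131² − 101·121 = 4940
m = 4940 > 0,  v_rel·d = 131 > 0  ⇒  inside

inside=yes margin=4940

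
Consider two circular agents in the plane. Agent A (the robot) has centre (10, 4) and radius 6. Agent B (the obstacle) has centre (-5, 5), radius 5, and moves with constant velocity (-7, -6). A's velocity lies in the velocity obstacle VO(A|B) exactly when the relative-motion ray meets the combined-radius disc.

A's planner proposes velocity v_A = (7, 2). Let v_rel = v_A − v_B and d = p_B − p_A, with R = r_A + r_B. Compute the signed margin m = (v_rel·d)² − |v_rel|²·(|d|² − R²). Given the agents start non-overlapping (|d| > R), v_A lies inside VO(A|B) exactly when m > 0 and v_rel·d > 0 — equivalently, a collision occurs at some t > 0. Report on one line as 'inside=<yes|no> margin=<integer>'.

d = (-15, 1),  |d|² = 226;  R = 6+5 = 11,  c = 226−11² = 105
v_rel = (14, 8),  |v_rel|² = 260;  v_rel·d = (14)·(-15) + (8)·(1) = -202
260·t² + 404·t + 105 = 0  ⇒  m = (-202)² − 260·105 = 13504
m = 13504 > 0,  v_rel·d = -202 < 0  ⇒  outside

inside=no margin=13504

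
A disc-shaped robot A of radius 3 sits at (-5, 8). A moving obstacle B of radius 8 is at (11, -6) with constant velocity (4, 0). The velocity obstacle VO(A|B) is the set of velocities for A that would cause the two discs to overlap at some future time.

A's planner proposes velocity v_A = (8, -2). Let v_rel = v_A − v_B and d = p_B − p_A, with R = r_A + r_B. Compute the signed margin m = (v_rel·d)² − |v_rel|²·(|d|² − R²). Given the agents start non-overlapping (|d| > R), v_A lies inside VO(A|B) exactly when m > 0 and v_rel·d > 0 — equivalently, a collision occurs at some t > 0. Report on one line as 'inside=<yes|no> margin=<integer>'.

d = (16, -14),  |d|² = 452;  R = 3+8 = 11,  c = 452−11² = 331
v_rel = (4, -2),  |v_rel|² = 20;  v_rel·d = (4)·(16) + (-2)·(-14) = 92
20·t² − 184·t + 331 = 0  ⇒  m = 92² − 20·331 = 1844
m = 1844 > 0,  v_rel·d = 92 > 0  ⇒  inside

inside=yes margin=1844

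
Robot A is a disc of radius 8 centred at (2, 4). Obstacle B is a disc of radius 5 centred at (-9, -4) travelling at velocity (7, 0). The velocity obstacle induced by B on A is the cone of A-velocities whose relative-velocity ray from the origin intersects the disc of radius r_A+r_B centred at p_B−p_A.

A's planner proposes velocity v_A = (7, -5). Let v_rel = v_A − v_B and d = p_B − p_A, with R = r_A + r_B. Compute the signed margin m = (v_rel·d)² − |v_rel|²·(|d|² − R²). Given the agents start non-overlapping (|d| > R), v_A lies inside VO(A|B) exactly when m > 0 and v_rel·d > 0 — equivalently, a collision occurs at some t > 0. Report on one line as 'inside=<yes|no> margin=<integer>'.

d = (-11, -8),  |d|² = 185;  R = 8+5 = 13,  c = 185−13² = 16
v_rel = (0, -5),  |v_rel|² = 25;  v_rel·d = (0)·(-11) + (-5)·(-8) = 40
25·t² − 80·t + 16 = 0  ⇒  m = 40² − 25·16 = 1200
m = 1200 > 0,  v_rel·d = 40 > 0  ⇒  inside

inside=yes margin=1200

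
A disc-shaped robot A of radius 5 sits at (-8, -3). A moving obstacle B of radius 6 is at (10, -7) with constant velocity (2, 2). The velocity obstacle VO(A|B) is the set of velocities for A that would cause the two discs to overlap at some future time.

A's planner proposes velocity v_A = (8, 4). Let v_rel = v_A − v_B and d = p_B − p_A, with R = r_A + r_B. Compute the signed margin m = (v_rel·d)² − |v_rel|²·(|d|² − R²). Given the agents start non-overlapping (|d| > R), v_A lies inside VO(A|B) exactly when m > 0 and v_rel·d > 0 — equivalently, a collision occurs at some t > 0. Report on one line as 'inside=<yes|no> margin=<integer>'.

d = (18, -4),  |d|² = 340;  R = 5+6 = 11,  c = 340−11² = 219
v_rel = (6, 2),  |v_rel|² = 40;  v_rel·d = (6)·(18) + (2)·(-4) = 100
40·t² − 200·t + 219 = 0  ⇒  m = 100² − 40·219 = 1240
m = 1240 > 0,  v_rel·d = 100 > 0  ⇒  inside

inside=yes margin=1240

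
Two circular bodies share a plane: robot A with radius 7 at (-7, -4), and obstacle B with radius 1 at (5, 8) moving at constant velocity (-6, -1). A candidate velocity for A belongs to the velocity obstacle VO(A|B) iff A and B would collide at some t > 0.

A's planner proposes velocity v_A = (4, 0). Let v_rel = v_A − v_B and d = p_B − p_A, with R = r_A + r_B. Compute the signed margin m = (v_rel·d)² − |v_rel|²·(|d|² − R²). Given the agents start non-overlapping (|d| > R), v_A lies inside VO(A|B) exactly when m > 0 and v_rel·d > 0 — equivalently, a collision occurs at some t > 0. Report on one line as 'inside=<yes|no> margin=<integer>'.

d = (12, 12),  |d|² = 288;  R = 7+1 = 8,  c = 288−8² = 224
v_rel = (10, 1),  |v_rel|² = 101;  v_rel·d = (10)·(12) + (1)·(12) = 132
101·t² − 264·t + 224 = 0  ⇒  m = 132² − 101·224 = -5200
m = -5200 < 0,  v_rel·d = 132 > 0  ⇒  outside

inside=no margin=-5200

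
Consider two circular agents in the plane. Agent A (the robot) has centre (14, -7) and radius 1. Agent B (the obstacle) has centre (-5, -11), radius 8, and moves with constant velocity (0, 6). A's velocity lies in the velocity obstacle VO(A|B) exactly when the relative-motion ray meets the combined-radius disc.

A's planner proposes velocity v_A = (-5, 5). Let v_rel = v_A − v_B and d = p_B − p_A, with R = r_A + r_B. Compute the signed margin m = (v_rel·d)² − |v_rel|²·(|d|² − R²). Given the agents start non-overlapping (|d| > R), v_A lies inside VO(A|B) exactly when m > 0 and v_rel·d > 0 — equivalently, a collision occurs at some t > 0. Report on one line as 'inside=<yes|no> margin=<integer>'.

d = (-19, -4),  |d|² = 377;  R = 1+8 = 9,  c = 377−9² = 296
v_rel = (-5, -1),  |v_rel|² = 26;  v_rel·d = (-5)·(-19) + (-1)·(-4) = 99
26·t² − 198·t + 296 = 0  ⇒  m = 99² − 26·296 = 2105
m = 2105 > 0,  v_rel·d = 99 > 0  ⇒  inside

inside=yes margin=2105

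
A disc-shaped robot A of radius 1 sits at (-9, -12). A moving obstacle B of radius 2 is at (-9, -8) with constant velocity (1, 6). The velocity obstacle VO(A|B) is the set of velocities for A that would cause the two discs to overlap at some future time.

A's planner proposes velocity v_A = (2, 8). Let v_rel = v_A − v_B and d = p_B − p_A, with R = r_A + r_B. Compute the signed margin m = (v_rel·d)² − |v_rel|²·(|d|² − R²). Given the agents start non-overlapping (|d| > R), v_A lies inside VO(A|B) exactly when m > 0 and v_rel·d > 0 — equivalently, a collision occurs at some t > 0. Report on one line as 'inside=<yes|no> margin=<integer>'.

d = (0, 4),  |d|² = 16;  R = 1+2 = 3,  c = 16−3² = 7
v_rel = (1, 2),  |v_rel|² = 5;  v_rel·d = (1)·(0) + (2)·(4) = 8
5·t² − 16·t + 7 = 0  ⇒  m = 8² − 5·7 = 29
m = 29 > 0,  v_rel·d = 8 > 0  ⇒  inside

inside=yes margin=29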